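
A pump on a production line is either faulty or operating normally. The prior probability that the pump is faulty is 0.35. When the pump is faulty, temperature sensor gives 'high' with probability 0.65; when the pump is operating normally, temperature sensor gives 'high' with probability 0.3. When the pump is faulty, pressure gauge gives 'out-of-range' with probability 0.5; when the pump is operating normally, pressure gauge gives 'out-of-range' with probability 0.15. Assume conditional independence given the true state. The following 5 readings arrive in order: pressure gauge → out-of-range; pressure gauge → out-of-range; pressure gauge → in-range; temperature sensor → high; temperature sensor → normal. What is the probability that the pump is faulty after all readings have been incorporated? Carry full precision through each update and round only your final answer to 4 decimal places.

0.7922

After pressure gauge='out-of-range': P(faulty) = 0.5·0.3500 / (0.5·0.3500 + 0.15·0.6500) ≈ 0.6422
After pressure gauge='out-of-range': P(faulty) = 0.5·0.6422 / (0.5·0.6422 + 0.15·0.3578) ≈ 0.8568
After pressure gauge='in-range': P(faulty) = 0.5·0.8568 / (0.5·0.8568 + 0.85·0.1432) ≈ 0.7787
After temperature sensor='high': P(faulty) = 0.65·0.7787 / (0.65·0.7787 + 0.3·0.2213) ≈ 0.8841
After temperature sensor='normal': P(faulty) = 0.35·0.8841 / (0.35·0.8841 + 0.7·0.1159) ≈ 0.7922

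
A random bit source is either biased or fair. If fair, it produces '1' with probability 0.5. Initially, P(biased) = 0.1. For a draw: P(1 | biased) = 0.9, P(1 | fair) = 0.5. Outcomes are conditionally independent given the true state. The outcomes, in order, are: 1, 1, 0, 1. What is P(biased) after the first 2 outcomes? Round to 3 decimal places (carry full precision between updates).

After '1': P(biased) = 0.9·0.1000 / (0.9·0.1000 + 0.5·0.9000) ≈ 0.1667
After '1': P(biased) = 0.9·0.1667 / (0.9·0.1667 + 0.5·0.8333) ≈ 0.2647

0.265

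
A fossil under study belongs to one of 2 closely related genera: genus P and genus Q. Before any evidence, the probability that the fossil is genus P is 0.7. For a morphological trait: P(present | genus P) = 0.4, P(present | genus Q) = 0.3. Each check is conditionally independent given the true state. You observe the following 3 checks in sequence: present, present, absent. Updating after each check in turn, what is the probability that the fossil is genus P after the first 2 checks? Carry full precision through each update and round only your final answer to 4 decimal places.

0.8058

Apply Bayes' rule sequentially, carrying P(genus P) forward.
After 'present': P(genus P) = 0.4·0.7000 / (0.4·0.7000 + 0.3·0.3000) ≈ 0.7568
After 'present': P(genus P) = 0.4·0.7568 / (0.4·0.7568 + 0.3·0.2432) ≈ 0.8058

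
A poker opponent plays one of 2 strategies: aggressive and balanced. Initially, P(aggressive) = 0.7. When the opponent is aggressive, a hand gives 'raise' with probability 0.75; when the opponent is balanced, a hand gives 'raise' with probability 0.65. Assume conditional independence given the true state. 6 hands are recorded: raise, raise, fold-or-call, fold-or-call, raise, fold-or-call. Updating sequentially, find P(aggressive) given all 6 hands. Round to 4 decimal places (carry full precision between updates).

Apply Bayes' rule sequentially, carrying P(aggressive) forward.
After 'raise': P(aggressive) = 0.75·0.7000 / (0.75·0.7000 + 0.65·0.3000) ≈ 0.7292
After 'raise': P(aggressive) = 0.75·0.7292 / (0.75·0.7292 + 0.65·0.2708) ≈ 0.7565
After 'fold-or-call': P(aggressive) = 0.25·0.7565 / (0.25·0.7565 + 0.35·0.2435) ≈ 0.6893
After 'fold-or-call': P(aggressive) = 0.25·0.6893 / (0.25·0.6893 + 0.35·0.3107) ≈ 0.6131
After 'raise': P(aggressive) = 0.75·0.6131 / (0.75·0.6131 + 0.65·0.3869) ≈ 0.6465
After 'fold-or-call': P(aggressive) = 0.25·0.6465 / (0.25·0.6465 + 0.35·0.3535) ≈ 0.5664

0.5664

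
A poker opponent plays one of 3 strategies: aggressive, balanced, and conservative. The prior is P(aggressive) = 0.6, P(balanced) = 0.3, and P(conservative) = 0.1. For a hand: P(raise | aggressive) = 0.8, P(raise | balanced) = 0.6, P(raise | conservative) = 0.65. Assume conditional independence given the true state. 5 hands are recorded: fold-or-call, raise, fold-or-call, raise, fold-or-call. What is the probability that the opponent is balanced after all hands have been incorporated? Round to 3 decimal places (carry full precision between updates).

0.586

Each posterior becomes the prior for the next update.
After 'fold-or-call': normaliser = 0.2·0.6000 + 0.4·0.3000 + 0.35·0.1000; P(aggressive) ≈ 0.4364, P(balanced) ≈ 0.4364, P(conservative) ≈ 0.1273
After 'raise': normaliser = 0.8·0.4364 + 0.6·0.4364 + 0.65·0.1273; P(aggressive) ≈ 0.5033, P(balanced) ≈ 0.3775, P(conservative) ≈ 0.1193
After 'fold-or-call': normaliser = 0.2·0.5033 + 0.4·0.3775 + 0.35·0.1193; P(aggressive) ≈ 0.3431, P(balanced) ≈ 0.5146, P(conservative) ≈ 0.1423
After 'raise': normaliser = 0.8·0.3431 + 0.6·0.5146 + 0.65·0.1423; P(aggressive) ≈ 0.4062, P(balanced) ≈ 0.4570, P(conservative) ≈ 0.1369
After 'fold-or-call': normaliser = 0.2·0.4062 + 0.4·0.4570 + 0.35·0.1369; P(aggressive) ≈ 0.2604, P(balanced) ≈ 0.5860, P(conservative) ≈ 0.1536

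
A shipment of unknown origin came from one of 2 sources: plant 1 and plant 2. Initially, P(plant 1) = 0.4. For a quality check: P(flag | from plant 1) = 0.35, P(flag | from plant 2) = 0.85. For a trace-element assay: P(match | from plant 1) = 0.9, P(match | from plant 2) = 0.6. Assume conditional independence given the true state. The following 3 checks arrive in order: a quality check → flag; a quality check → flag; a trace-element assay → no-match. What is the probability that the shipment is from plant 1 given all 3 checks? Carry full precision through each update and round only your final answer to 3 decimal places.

0.027

Each posterior becomes the prior for the next update.
After a quality check='flag': P(plant 1) = 0.35·0.4000 / (0.35·0.4000 + 0.85·0.6000) ≈ 0.2154
After a quality check='flag': P(plant 1) = 0.35·0.2154 / (0.35·0.2154 + 0.85·0.7846) ≈ 0.1016
After a trace-element assay='no-match': P(plant 1) = 0.1·0.1016 / (0.1·0.1016 + 0.4·0.8984) ≈ 0.0275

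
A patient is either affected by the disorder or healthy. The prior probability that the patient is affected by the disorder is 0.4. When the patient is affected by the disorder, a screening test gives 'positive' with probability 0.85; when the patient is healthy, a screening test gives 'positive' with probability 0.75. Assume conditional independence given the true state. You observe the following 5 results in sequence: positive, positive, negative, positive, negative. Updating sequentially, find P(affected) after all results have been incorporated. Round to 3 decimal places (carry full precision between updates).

Apply Bayes' rule sequentially, carrying P(affected) forward.
After 'positive': P(affected) = 0.85·0.4000 / (0.85·0.4000 + 0.75·0.6000) ≈ 0.4304
After 'positive': P(affected) = 0.85·0.4304 / (0.85·0.4304 + 0.75·0.5696) ≈ 0.4613
After 'negative': P(affected) = 0.15·0.4613 / (0.15·0.4613 + 0.25·0.5387) ≈ 0.3394
After 'positive': P(affected) = 0.85·0.3394 / (0.85·0.3394 + 0.75·0.6606) ≈ 0.3680
After 'negative': P(affected) = 0.15·0.3680 / (0.15·0.3680 + 0.25·0.6320) ≈ 0.2589

0.259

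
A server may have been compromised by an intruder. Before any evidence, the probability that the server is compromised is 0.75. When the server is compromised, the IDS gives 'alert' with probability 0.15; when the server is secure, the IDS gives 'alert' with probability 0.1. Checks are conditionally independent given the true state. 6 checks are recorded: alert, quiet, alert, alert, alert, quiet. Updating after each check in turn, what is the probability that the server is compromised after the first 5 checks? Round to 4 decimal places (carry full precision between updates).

0.9348

After 'alert': P(compromised) = 0.15·0.7500 / (0.15·0.7500 + 0.1·0.2500) ≈ 0.8182
After 'quiet': P(compromised) = 0.85·0.8182 / (0.85·0.8182 + 0.9·0.1818) ≈ 0.8095
After 'alert': P(compromised) = 0.15·0.8095 / (0.15·0.8095 + 0.1·0.1905) ≈ 0.8644
After 'alert': P(compromised) = 0.15·0.8644 / (0.15·0.8644 + 0.1·0.1356) ≈ 0.9053
After 'alert': P(compromised) = 0.15·0.9053 / (0.15·0.9053 + 0.1·0.0947) ≈ 0.9348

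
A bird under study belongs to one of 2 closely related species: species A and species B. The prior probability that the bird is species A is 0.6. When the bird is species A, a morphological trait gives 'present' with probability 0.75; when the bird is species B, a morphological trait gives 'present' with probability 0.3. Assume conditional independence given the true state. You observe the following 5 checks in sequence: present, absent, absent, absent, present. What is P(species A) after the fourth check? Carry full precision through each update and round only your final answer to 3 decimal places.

0.146

Apply Bayes' rule sequentially, carrying P(species A) forward.
After 'present': P(species A) = 0.75·0.6000 / (0.75·0.6000 + 0.3·0.4000) ≈ 0.7895
After 'absent': P(species A) = 0.25·0.7895 / (0.25·0.7895 + 0.7·0.2105) ≈ 0.5725
After 'absent': P(species A) = 0.25·0.5725 / (0.25·0.5725 + 0.7·0.4275) ≈ 0.3236
After 'absent': P(species A) = 0.25·0.3236 / (0.25·0.3236 + 0.7·0.6764) ≈ 0.1459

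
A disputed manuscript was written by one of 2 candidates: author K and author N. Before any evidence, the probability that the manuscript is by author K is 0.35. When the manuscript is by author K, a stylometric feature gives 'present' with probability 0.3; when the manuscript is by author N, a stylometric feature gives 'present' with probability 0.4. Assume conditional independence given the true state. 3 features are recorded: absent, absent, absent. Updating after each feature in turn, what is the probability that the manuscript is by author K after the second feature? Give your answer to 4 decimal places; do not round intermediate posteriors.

0.4229

After 'absent': P(author K) = 0.7·0.3500 / (0.7·0.3500 + 0.6·0.6500) ≈ 0.3858
After 'absent': P(author K) = 0.7·0.3858 / (0.7·0.3858 + 0.6·0.6142) ≈ 0.4229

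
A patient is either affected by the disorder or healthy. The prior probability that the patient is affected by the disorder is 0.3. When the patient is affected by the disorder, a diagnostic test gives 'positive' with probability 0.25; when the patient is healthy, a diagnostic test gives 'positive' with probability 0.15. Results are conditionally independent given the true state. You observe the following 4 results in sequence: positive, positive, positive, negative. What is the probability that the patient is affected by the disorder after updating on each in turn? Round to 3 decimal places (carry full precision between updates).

After 'positive': P(affected) = 0.25·0.3000 / (0.25·0.3000 + 0.15·0.7000) ≈ 0.4167
After 'positive': P(affected) = 0.25·0.4167 / (0.25·0.4167 + 0.15·0.5833) ≈ 0.5435
After 'positive': P(affected) = 0.25·0.5435 / (0.25·0.5435 + 0.15·0.4565) ≈ 0.6649
After 'negative': P(affected) = 0.75·0.6649 / (0.75·0.6649 + 0.85·0.3351) ≈ 0.6365

0.636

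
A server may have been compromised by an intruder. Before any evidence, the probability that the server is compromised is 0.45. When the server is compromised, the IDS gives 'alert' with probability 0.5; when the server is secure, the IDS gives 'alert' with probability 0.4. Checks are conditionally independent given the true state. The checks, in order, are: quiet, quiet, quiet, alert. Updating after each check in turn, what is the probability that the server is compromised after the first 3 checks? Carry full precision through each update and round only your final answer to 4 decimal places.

After 'quiet': P(compromised) = 0.5·0.4500 / (0.5·0.4500 + 0.6·0.5500) ≈ 0.4054
After 'quiet': P(compromised) = 0.5·0.4054 / (0.5·0.4054 + 0.6·0.5946) ≈ 0.3623
After 'quiet': P(compromised) = 0.5·0.3623 / (0.5·0.3623 + 0.6·0.6377) ≈ 0.3213

0.3213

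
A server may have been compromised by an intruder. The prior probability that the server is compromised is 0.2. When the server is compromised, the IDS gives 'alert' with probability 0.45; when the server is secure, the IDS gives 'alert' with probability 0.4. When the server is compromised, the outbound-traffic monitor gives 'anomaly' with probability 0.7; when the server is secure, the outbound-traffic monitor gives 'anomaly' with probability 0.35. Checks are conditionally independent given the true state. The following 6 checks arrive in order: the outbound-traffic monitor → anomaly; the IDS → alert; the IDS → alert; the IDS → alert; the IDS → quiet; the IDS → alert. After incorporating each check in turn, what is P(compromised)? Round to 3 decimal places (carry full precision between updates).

After the outbound-traffic monitor='anomaly': P(compromised) = 0.7·0.2000 / (0.7·0.2000 + 0.35·0.8000) ≈ 0.3333
After the IDS='alert': P(compromised) = 0.45·0.3333 / (0.45·0.3333 + 0.4·0.6667) ≈ 0.3600
After the IDS='alert': P(compromised) = 0.45·0.3600 / (0.45·0.3600 + 0.4·0.6400) ≈ 0.3876
After the IDS='alert': P(compromised) = 0.45·0.3876 / (0.45·0.3876 + 0.4·0.6124) ≈ 0.4159
After the IDS='quiet': P(compromised) = 0.55·0.4159 / (0.55·0.4159 + 0.6·0.5841) ≈ 0.3949
After the IDS='alert': P(compromised) = 0.45·0.3949 / (0.45·0.3949 + 0.4·0.6051) ≈ 0.4234

0.423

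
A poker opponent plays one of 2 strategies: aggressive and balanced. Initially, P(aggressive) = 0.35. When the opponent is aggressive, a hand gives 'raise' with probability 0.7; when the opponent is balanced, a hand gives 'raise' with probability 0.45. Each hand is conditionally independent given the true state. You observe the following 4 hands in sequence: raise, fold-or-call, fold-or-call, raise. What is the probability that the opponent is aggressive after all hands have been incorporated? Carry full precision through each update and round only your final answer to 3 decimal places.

0.279

After 'raise': P(aggressive) = 0.7·0.3500 / (0.7·0.3500 + 0.45·0.6500) ≈ 0.4558
After 'fold-or-call': P(aggressive) = 0.3·0.4558 / (0.3·0.4558 + 0.55·0.5442) ≈ 0.3136
After 'fold-or-call': P(aggressive) = 0.3·0.3136 / (0.3·0.3136 + 0.55·0.6864) ≈ 0.1995
After 'raise': P(aggressive) = 0.7·0.1995 / (0.7·0.1995 + 0.45·0.8005) ≈ 0.2794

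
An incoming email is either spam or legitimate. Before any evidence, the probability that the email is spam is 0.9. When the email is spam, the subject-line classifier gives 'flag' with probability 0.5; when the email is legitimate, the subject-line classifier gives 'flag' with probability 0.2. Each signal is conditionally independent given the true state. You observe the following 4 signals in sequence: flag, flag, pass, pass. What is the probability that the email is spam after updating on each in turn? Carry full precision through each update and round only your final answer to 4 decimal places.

0.9565

After 'flag': P(spam) = 0.5·0.9000 / (0.5·0.9000 + 0.2·0.1000) ≈ 0.9574
After 'flag': P(spam) = 0.5·0.9574 / (0.5·0.9574 + 0.2·0.0426) ≈ 0.9825
After 'pass': P(spam) = 0.5·0.9825 / (0.5·0.9825 + 0.8·0.0175) ≈ 0.9723
After 'pass': P(spam) = 0.5·0.9723 / (0.5·0.9723 + 0.8·0.0277) ≈ 0.9565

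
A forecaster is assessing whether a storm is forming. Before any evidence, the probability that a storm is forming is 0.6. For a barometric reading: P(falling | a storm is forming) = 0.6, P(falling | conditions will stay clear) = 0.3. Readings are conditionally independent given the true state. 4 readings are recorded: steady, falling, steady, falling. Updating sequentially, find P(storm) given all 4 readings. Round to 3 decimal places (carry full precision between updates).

0.662

After 'steady': P(storm) = 0.4·0.6000 / (0.4·0.6000 + 0.7·0.4000) ≈ 0.4615
After 'falling': P(storm) = 0.6·0.4615 / (0.6·0.4615 + 0.3·0.5385) ≈ 0.6316
After 'steady': P(storm) = 0.4·0.6316 / (0.4·0.6316 + 0.7·0.3684) ≈ 0.4948
After 'falling': P(storm) = 0.6·0.4948 / (0.6·0.4948 + 0.3·0.5052) ≈ 0.6621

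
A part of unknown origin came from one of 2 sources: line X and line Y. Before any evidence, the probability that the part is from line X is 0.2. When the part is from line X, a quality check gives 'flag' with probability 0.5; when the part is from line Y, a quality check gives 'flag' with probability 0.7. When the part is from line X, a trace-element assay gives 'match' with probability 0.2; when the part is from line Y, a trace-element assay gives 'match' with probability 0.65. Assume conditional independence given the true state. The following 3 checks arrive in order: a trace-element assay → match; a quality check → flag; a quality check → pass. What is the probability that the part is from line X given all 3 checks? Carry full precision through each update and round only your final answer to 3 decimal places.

After a trace-element assay='match': P(line X) = 0.2·0.2000 / (0.2·0.2000 + 0.65·0.8000) ≈ 0.0714
After a quality check='flag': P(line X) = 0.5·0.0714 / (0.5·0.0714 + 0.7·0.9286) ≈ 0.0521
After a quality check='pass': P(line X) = 0.5·0.0521 / (0.5·0.0521 + 0.3·0.9479) ≈ 0.0839

0.084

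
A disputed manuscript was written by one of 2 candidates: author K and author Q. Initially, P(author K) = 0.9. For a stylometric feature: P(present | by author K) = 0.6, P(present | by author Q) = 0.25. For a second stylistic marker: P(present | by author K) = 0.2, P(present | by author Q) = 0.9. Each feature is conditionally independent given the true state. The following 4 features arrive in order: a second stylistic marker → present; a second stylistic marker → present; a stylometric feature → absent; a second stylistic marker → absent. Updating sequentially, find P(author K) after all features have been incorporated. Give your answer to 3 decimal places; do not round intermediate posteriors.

After a second stylistic marker='present': P(author K) = 0.2·0.9000 / (0.2·0.9000 + 0.9·0.1000) ≈ 0.6667
After a second stylistic marker='present': P(author K) = 0.2·0.6667 / (0.2·0.6667 + 0.9·0.3333) ≈ 0.3077
After a stylometric feature='absent': P(author K) = 0.4·0.3077 / (0.4·0.3077 + 0.75·0.6923) ≈ 0.1916
After a second stylistic marker='absent': P(author K) = 0.8·0.1916 / (0.8·0.1916 + 0.1·0.8084) ≈ 0.6547

0.655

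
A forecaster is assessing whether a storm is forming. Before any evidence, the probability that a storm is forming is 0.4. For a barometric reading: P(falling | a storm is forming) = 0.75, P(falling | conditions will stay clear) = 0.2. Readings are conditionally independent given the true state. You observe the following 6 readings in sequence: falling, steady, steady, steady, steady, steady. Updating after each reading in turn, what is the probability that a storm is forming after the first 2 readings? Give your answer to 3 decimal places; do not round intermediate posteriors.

0.439

After 'falling': P(storm) = 0.75·0.4000 / (0.75·0.4000 + 0.2·0.6000) ≈ 0.7143
After 'steady': P(storm) = 0.25·0.7143 / (0.25·0.7143 + 0.8·0.2857) ≈ 0.4386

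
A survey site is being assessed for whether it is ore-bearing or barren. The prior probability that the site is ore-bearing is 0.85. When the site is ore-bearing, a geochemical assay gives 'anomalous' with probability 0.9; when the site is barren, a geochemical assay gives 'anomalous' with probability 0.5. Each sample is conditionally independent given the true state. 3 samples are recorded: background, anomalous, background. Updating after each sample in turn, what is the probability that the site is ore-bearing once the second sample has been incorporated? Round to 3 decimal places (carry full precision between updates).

0.671

After 'background': P(ore) = 0.1·0.8500 / (0.1·0.8500 + 0.5·0.1500) ≈ 0.5312
After 'anomalous': P(ore) = 0.9·0.5312 / (0.9·0.5312 + 0.5·0.4688) ≈ 0.6711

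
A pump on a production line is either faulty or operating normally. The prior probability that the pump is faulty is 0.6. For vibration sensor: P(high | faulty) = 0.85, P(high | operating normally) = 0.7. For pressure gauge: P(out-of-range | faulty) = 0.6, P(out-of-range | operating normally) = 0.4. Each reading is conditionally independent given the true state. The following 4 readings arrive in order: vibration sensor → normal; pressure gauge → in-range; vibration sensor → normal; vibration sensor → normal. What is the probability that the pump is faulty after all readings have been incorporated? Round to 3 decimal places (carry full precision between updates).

0.111

After vibration sensor='normal': P(faulty) = 0.15·0.6000 / (0.15·0.6000 + 0.3·0.4000) ≈ 0.4286
After pressure gauge='in-range': P(faulty) = 0.4·0.4286 / (0.4·0.4286 + 0.6·0.5714) ≈ 0.3333
After vibration sensor='normal': P(faulty) = 0.15·0.3333 / (0.15·0.3333 + 0.3·0.6667) ≈ 0.2000
After vibration sensor='normal': P(faulty) = 0.15·0.2000 / (0.15·0.2000 + 0.3·0.8000) ≈ 0.1111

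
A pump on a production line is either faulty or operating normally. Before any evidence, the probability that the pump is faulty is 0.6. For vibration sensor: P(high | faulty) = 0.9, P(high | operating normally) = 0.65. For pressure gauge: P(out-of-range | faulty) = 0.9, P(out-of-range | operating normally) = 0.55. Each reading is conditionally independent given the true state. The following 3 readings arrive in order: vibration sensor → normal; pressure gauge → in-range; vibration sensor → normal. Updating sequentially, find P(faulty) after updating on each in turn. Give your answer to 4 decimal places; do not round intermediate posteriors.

After vibration sensor='normal': P(faulty) = 0.1·0.6000 / (0.1·0.6000 + 0.35·0.4000) ≈ 0.3000
After pressure gauge='in-range': P(faulty) = 0.1·0.3000 / (0.1·0.3000 + 0.45·0.7000) ≈ 0.0870
After vibration sensor='normal': P(faulty) = 0.1·0.0870 / (0.1·0.0870 + 0.35·0.9130) ≈ 0.0265

0.0265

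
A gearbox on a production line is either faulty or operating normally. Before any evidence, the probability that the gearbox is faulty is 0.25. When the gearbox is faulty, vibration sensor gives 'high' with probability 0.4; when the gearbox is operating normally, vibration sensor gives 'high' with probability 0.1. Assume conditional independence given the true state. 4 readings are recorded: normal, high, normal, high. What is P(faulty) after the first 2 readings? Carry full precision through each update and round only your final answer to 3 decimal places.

0.471

Each posterior becomes the prior for the next update.
After 'normal': P(faulty) = 0.6·0.2500 / (0.6·0.2500 + 0.9·0.7500) ≈ 0.1818
After 'high': P(faulty) = 0.4·0.1818 / (0.4·0.1818 + 0.1·0.8182) ≈ 0.4706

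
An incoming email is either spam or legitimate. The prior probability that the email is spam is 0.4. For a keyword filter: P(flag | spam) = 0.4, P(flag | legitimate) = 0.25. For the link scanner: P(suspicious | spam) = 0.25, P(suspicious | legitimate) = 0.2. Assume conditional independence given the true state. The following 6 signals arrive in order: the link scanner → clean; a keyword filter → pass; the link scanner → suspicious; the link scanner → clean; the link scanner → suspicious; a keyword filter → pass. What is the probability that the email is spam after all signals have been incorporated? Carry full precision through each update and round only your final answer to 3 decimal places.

0.369

After the link scanner='clean': P(spam) = 0.75·0.4000 / (0.75·0.4000 + 0.8·0.6000) ≈ 0.3846
After a keyword filter='pass': P(spam) = 0.6·0.3846 / (0.6·0.3846 + 0.75·0.6154) ≈ 0.3333
After the link scanner='suspicious': P(spam) = 0.25·0.3333 / (0.25·0.3333 + 0.2·0.6667) ≈ 0.3846
After the link scanner='clean': P(spam) = 0.75·0.3846 / (0.75·0.3846 + 0.8·0.6154) ≈ 0.3695
After the link scanner='suspicious': P(spam) = 0.25·0.3695 / (0.25·0.3695 + 0.2·0.6305) ≈ 0.4228
After a keyword filter='pass': P(spam) = 0.6·0.4228 / (0.6·0.4228 + 0.75·0.5772) ≈ 0.3695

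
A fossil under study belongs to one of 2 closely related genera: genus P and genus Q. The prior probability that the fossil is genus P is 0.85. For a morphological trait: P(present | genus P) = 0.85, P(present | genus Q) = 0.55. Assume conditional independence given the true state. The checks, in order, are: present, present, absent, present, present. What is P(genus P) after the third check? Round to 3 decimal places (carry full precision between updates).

After 'present': P(genus P) = 0.85·0.8500 / (0.85·0.8500 + 0.55·0.1500) ≈ 0.8975
After 'present': P(genus P) = 0.85·0.8975 / (0.85·0.8975 + 0.55·0.1025) ≈ 0.9312
After 'absent': P(genus P) = 0.15·0.9312 / (0.15·0.9312 + 0.45·0.0688) ≈ 0.8186

0.819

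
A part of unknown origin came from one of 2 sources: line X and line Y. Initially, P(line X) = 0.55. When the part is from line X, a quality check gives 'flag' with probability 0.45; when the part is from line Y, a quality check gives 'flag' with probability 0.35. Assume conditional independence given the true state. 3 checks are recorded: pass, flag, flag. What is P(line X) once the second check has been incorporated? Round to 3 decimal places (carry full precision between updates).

0.571

After 'pass': P(line X) = 0.55·0.5500 / (0.55·0.5500 + 0.65·0.4500) ≈ 0.5084
After 'flag': P(line X) = 0.45·0.5084 / (0.45·0.5084 + 0.35·0.4916) ≈ 0.5708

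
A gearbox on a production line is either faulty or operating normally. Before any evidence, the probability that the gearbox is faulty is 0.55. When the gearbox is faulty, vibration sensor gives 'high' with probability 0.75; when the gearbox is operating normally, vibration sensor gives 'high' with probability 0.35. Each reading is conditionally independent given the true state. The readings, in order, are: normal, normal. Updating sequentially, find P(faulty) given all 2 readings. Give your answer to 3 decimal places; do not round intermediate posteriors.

0.153

After 'normal': P(faulty) = 0.25·0.5500 / (0.25·0.5500 + 0.65·0.4500) ≈ 0.3198
After 'normal': P(faulty) = 0.25·0.3198 / (0.25·0.3198 + 0.65·0.6802) ≈ 0.1531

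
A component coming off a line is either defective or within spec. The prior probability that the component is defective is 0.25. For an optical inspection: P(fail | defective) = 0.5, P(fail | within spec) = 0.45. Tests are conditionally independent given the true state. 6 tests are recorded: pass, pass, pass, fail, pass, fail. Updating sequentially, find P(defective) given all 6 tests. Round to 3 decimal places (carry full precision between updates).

0.219

After 'pass': P(defective) = 0.5·0.2500 / (0.5·0.2500 + 0.55·0.7500) ≈ 0.2326
After 'pass': P(defective) = 0.5·0.2326 / (0.5·0.2326 + 0.55·0.7674) ≈ 0.2160
After 'pass': P(defective) = 0.5·0.2160 / (0.5·0.2160 + 0.55·0.7840) ≈ 0.2003
After 'fail': P(defective) = 0.5·0.2003 / (0.5·0.2003 + 0.45·0.7997) ≈ 0.2177
After 'pass': P(defective) = 0.5·0.2177 / (0.5·0.2177 + 0.55·0.7823) ≈ 0.2019
After 'fail': P(defective) = 0.5·0.2019 / (0.5·0.2019 + 0.45·0.7981) ≈ 0.2194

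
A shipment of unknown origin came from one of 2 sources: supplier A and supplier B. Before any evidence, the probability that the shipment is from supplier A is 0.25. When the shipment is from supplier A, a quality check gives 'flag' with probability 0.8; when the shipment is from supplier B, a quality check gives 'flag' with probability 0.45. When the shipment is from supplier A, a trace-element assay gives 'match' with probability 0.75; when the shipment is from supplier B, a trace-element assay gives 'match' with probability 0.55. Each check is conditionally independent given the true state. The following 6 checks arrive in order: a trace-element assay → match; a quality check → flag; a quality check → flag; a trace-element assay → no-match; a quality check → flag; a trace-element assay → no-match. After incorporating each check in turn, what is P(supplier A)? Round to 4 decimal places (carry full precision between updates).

Each posterior becomes the prior for the next update.
After a trace-element assay='match': P(supplier A) = 0.75·0.2500 / (0.75·0.2500 + 0.55·0.7500) ≈ 0.3125
After a quality check='flag': P(supplier A) = 0.8·0.3125 / (0.8·0.3125 + 0.45·0.6875) ≈ 0.4469
After a quality check='flag': P(supplier A) = 0.8·0.4469 / (0.8·0.4469 + 0.45·0.5531) ≈ 0.5896
After a trace-element assay='no-match': P(supplier A) = 0.25·0.5896 / (0.25·0.5896 + 0.45·0.4104) ≈ 0.4439
After a quality check='flag': P(supplier A) = 0.8·0.4439 / (0.8·0.4439 + 0.45·0.5561) ≈ 0.5866
After a trace-element assay='no-match': P(supplier A) = 0.25·0.5866 / (0.25·0.5866 + 0.45·0.4134) ≈ 0.4408

0.4408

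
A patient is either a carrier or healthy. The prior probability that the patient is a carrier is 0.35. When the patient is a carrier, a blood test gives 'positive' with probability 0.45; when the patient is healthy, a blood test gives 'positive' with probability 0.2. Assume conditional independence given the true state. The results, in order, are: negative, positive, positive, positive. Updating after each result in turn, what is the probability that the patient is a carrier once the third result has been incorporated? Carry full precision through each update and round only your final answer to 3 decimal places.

After 'negative': P(carrier) = 0.55·0.3500 / (0.55·0.3500 + 0.8·0.6500) ≈ 0.2702
After 'positive': P(carrier) = 0.45·0.2702 / (0.45·0.2702 + 0.2·0.7298) ≈ 0.4544
After 'positive': P(carrier) = 0.45·0.4544 / (0.45·0.4544 + 0.2·0.5456) ≈ 0.6521

0.652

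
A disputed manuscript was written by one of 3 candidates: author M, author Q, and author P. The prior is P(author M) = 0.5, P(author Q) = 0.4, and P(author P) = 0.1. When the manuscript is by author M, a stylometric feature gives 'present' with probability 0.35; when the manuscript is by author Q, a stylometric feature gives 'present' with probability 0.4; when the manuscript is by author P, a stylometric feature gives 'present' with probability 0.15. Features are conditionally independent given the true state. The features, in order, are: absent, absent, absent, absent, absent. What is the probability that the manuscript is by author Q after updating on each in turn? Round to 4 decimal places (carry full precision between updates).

0.2330

Each posterior becomes the prior for the next update.
After 'absent': normaliser = 0.65·0.5000 + 0.6·0.4000 + 0.85·0.1000; P(author M) ≈ 0.5000, P(author Q) ≈ 0.3692, P(author P) ≈ 0.1308
After 'absent': normaliser = 0.65·0.5000 + 0.6·0.3692 + 0.85·0.1308; P(author M) ≈ 0.4942, P(author Q) ≈ 0.3368, P(author P) ≈ 0.1690
After 'absent': normaliser = 0.65·0.4942 + 0.6·0.3368 + 0.85·0.1690; P(author M) ≈ 0.4816, P(author Q) ≈ 0.3030, P(author P) ≈ 0.2154
After 'absent': normaliser = 0.65·0.4816 + 0.6·0.3030 + 0.85·0.2154; P(author M) ≈ 0.4617, P(author Q) ≈ 0.2682, P(author P) ≈ 0.2701
After 'absent': normaliser = 0.65·0.4617 + 0.6·0.2682 + 0.85·0.2701; P(author M) ≈ 0.4346, P(author Q) ≈ 0.2330, P(author P) ≈ 0.3324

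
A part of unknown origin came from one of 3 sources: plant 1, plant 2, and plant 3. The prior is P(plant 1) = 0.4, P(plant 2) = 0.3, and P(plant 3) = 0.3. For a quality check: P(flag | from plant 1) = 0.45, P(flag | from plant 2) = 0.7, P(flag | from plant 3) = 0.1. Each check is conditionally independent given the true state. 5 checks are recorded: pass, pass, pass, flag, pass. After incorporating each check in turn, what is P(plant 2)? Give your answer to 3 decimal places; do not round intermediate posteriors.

After 'pass': normaliser = 0.55·0.4000 + 0.3·0.3000 + 0.9·0.3000; P(plant 1) ≈ 0.3793, P(plant 2) ≈ 0.1552, P(plant 3) ≈ 0.4655
After 'pass': normaliser = 0.55·0.3793 + 0.3·0.1552 + 0.9·0.4655; P(plant 1) ≈ 0.3095, P(plant 2) ≈ 0.0691, P(plant 3) ≈ 0.6215
After 'pass': normaliser = 0.55·0.3095 + 0.3·0.0691 + 0.9·0.6215; P(plant 1) ≈ 0.2269, P(plant 2) ≈ 0.0276, P(plant 3) ≈ 0.7455
After 'flag': normaliser = 0.45·0.2269 + 0.7·0.0276 + 0.1·0.7455; P(plant 1) ≈ 0.5209, P(plant 2) ≈ 0.0986, P(plant 3) ≈ 0.3804
After 'pass': normaliser = 0.55·0.5209 + 0.3·0.0986 + 0.9·0.3804; P(plant 1) ≈ 0.4351, P(plant 2) ≈ 0.0449, P(plant 3) ≈ 0.5200

0.045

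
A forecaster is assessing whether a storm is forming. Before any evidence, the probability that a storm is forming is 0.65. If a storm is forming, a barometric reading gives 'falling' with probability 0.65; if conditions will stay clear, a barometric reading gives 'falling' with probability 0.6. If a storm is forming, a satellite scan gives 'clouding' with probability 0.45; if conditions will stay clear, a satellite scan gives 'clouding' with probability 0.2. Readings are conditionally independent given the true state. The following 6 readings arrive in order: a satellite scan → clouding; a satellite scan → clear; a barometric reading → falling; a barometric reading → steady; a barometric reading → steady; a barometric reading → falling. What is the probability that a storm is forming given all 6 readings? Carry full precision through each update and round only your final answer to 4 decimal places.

0.7208

After a satellite scan='clouding': P(storm) = 0.45·0.6500 / (0.45·0.6500 + 0.2·0.3500) ≈ 0.8069
After a satellite scan='clear': P(storm) = 0.55·0.8069 / (0.55·0.8069 + 0.8·0.1931) ≈ 0.7418
After a barometric reading='falling': P(storm) = 0.65·0.7418 / (0.65·0.7418 + 0.6·0.2582) ≈ 0.7568
After a barometric reading='steady': P(storm) = 0.35·0.7568 / (0.35·0.7568 + 0.4·0.2432) ≈ 0.7314
After a barometric reading='steady': P(storm) = 0.35·0.7314 / (0.35·0.7314 + 0.4·0.2686) ≈ 0.7044
After a barometric reading='falling': P(storm) = 0.65·0.7044 / (0.65·0.7044 + 0.6·0.2956) ≈ 0.7208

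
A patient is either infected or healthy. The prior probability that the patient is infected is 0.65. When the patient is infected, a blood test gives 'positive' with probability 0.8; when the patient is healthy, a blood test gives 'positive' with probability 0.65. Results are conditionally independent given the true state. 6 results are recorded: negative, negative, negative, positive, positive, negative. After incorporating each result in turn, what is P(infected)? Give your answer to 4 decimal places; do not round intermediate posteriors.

0.2307

After 'negative': P(infected) = 0.2·0.6500 / (0.2·0.6500 + 0.35·0.3500) ≈ 0.5149
After 'negative': P(infected) = 0.2·0.5149 / (0.2·0.5149 + 0.35·0.4851) ≈ 0.3775
After 'negative': P(infected) = 0.2·0.3775 / (0.2·0.3775 + 0.35·0.6225) ≈ 0.2573
After 'positive': P(infected) = 0.8·0.2573 / (0.8·0.2573 + 0.65·0.7427) ≈ 0.2990
After 'positive': P(infected) = 0.8·0.2990 / (0.8·0.2990 + 0.65·0.7010) ≈ 0.3442
After 'negative': P(infected) = 0.2·0.3442 / (0.2·0.3442 + 0.35·0.6558) ≈ 0.2307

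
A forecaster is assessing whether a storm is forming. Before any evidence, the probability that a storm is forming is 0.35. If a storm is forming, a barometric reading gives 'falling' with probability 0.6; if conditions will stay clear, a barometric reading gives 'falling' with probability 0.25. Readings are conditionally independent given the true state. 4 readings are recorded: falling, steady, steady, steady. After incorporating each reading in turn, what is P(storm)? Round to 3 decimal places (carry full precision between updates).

0.164

After 'falling': P(storm) = 0.6·0.3500 / (0.6·0.3500 + 0.25·0.6500) ≈ 0.5638
After 'steady': P(storm) = 0.4·0.5638 / (0.4·0.5638 + 0.75·0.4362) ≈ 0.4080
After 'steady': P(storm) = 0.4·0.4080 / (0.4·0.4080 + 0.75·0.5920) ≈ 0.2688
After 'steady': P(storm) = 0.4·0.2688 / (0.4·0.2688 + 0.75·0.7312) ≈ 0.1639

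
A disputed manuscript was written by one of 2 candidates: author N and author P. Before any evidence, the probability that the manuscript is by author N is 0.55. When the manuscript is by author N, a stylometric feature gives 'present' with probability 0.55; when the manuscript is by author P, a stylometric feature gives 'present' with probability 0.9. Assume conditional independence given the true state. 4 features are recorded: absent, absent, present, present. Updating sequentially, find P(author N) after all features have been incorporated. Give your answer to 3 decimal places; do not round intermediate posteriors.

After 'absent': P(author N) = 0.45·0.5500 / (0.45·0.5500 + 0.1·0.4500) ≈ 0.8462
After 'absent': P(author N) = 0.45·0.8462 / (0.45·0.8462 + 0.1·0.1538) ≈ 0.9612
After 'present': P(author N) = 0.55·0.9612 / (0.55·0.9612 + 0.9·0.0388) ≈ 0.9380
After 'present': P(author N) = 0.55·0.9380 / (0.55·0.9380 + 0.9·0.0620) ≈ 0.9024

0.902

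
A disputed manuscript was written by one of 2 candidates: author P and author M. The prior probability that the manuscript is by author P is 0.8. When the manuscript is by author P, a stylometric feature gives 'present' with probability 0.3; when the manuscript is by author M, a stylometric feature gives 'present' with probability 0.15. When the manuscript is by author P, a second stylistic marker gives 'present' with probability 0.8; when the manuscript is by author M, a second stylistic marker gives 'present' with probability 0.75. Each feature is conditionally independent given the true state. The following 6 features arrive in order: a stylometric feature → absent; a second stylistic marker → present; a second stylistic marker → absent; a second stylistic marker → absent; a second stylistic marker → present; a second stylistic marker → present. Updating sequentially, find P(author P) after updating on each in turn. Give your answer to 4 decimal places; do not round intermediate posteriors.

0.7190

After a stylometric feature='absent': P(author P) = 0.7·0.8000 / (0.7·0.8000 + 0.85·0.2000) ≈ 0.7671
After a second stylistic marker='present': P(author P) = 0.8·0.7671 / (0.8·0.7671 + 0.75·0.2329) ≈ 0.7785
After a second stylistic marker='absent': P(author P) = 0.2·0.7785 / (0.2·0.7785 + 0.25·0.2215) ≈ 0.7376
After a second stylistic marker='absent': P(author P) = 0.2·0.7376 / (0.2·0.7376 + 0.25·0.2624) ≈ 0.6922
After a second stylistic marker='present': P(author P) = 0.8·0.6922 / (0.8·0.6922 + 0.75·0.3078) ≈ 0.7058
After a second stylistic marker='present': P(author P) = 0.8·0.7058 / (0.8·0.7058 + 0.75·0.2942) ≈ 0.7190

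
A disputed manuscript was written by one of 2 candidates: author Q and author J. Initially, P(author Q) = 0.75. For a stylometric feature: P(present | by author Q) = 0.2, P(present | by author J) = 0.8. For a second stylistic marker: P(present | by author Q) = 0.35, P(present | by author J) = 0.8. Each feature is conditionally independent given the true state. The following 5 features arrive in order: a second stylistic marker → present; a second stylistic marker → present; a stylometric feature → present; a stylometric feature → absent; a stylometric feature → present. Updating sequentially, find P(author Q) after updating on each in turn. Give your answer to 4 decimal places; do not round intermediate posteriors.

0.1255

After a second stylistic marker='present': P(author Q) = 0.35·0.7500 / (0.35·0.7500 + 0.8·0.2500) ≈ 0.5676
After a second stylistic marker='present': P(author Q) = 0.35·0.5676 / (0.35·0.5676 + 0.8·0.4324) ≈ 0.3648
After a stylometric feature='present': P(author Q) = 0.2·0.3648 / (0.2·0.3648 + 0.8·0.6352) ≈ 0.1255
After a stylometric feature='absent': P(author Q) = 0.8·0.1255 / (0.8·0.1255 + 0.2·0.8745) ≈ 0.3648
After a stylometric feature='present': P(author Q) = 0.2·0.3648 / (0.2·0.3648 + 0.8·0.6352) ≈ 0.1255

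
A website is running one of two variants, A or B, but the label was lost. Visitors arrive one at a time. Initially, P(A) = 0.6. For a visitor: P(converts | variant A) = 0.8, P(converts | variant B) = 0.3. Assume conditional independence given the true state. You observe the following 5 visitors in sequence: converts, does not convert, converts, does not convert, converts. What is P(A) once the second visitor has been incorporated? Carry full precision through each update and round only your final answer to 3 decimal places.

After 'converts': P(A) = 0.8·0.6000 / (0.8·0.6000 + 0.3·0.4000) ≈ 0.8000
After 'does not convert': P(A) = 0.2·0.8000 / (0.2·0.8000 + 0.7·0.2000) ≈ 0.5333

0.533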